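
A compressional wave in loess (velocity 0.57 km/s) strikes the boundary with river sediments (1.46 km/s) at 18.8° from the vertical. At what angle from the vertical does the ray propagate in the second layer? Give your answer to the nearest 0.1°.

Snell's law: sin θ₂ = (V₂/V₁)·sin θ₁ = (1.46/0.57)·sin 18.8° = 0.8255.
θ₂ = arcsin 0.8255 = 55.63° from the normal.

55.6°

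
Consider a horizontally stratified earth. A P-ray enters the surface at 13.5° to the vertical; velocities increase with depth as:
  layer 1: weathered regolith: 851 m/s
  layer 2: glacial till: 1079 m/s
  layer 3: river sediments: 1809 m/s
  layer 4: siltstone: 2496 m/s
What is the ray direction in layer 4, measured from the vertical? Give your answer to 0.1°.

43.2°

Snell's law across each interface conserves sin θ / V, so sin θ_4 = V_4·sin θ₁/V₁.
sin θ_4 = 2496 × sin 13.5° / 851 = 0.6847.
θ_4 = 43.21° from the vertical.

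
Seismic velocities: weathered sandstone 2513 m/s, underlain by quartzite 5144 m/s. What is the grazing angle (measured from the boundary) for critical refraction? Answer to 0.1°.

60.8°

Critical incidence: sin θ_c = V₁/V₂ = 2513/5144 = 0.4885.
θ_c = arcsin 0.4885 = 29.24°.
Measured from the interface: 90° − 29.24° = 60.76°.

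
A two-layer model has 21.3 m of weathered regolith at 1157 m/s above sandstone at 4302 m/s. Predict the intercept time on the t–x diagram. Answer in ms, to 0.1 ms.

35.5 ms

θ_c = arcsin(V₁/V₂) = arcsin(1157/4302) = 15.60°; cos θ_c = 0.9632.
tᵢ = 2h·cos θ_c / V₁ = 2·21.3·0.9632 / 1157 = 0.03546 s.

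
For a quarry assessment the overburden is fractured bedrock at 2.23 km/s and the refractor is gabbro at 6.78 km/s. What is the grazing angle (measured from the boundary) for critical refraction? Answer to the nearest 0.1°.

70.8°

At critical incidence the refracted ray runs along the interface (θ₂ = 90°), so sin θ_c = V₁/V₂.
θ_c = arcsin(2.23/6.78) = arcsin 0.3289 = 19.20°.
Measured from the interface: 90° − 19.20° = 70.80°.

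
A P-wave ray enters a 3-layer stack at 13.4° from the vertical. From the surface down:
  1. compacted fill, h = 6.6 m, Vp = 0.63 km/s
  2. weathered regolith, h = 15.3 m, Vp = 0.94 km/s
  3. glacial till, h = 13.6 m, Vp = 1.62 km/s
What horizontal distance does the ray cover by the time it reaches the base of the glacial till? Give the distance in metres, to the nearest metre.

17 m

p = sin θ₁/V₁ = sin 13.4°/0.63 = 3.6785e-01 s/km is conserved through the stack.
Layer 1: θ = 13.40°; offset = 6.6·tan 13.40° = 1.572 m.
Layer 2: sin θ = p·0.94 = 0.3458 → θ = 20.23°; offset = 15.3·tan 20.23° = 5.638 m.
Layer 3: sin θ = p·1.62 = 0.5959 → θ = 36.58°; offset = 13.6·tan 36.58° = 10.092 m.
Summing the layer offsets gives 17.303 m.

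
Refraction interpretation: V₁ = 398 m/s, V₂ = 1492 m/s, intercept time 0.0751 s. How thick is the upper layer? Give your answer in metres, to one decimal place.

15.5 m

θ_c = arcsin(398/1492) = 15.47°; cos θ_c = 0.9638.
tᵢ = 2h cos θ_c/V₁ ⇒ h = tᵢ·V₁/(2 cos θ_c) = 0.0751·398/(2·0.9638) = 15.51 m.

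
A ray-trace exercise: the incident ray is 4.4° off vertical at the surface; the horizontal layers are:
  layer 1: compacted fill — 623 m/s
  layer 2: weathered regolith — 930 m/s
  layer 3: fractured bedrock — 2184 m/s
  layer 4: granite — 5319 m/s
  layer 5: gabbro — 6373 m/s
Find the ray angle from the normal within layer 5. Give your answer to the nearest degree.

Ray parameter p = sin 4.4° / 623 = 1.2314e-04 s/m.
sin θ_5 = p·V_5 = 1.2314e-04 × 6373 = 0.7848.
θ_5 = 51.70° from the vertical.

52°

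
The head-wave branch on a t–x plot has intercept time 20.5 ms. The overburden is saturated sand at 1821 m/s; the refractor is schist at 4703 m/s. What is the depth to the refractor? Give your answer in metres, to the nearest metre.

h = tᵢ·V₁·V₂ / (2·√(V₂²−V₁²)).
√(V₂²−V₁²) = √(4703² − 1821²) = 4336.1 m/s.
h = 0.0205 s × 1821 × 4703 / (2 × 4336.1) = 20.24 m.

20 m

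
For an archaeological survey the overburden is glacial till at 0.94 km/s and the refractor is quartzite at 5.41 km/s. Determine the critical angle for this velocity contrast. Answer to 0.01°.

10.01°

Critical incidence: sin θ_c = V₁/V₂ = 0.94/5.41 = 0.1738.
θ_c = arcsin 0.1738 = 10.01°.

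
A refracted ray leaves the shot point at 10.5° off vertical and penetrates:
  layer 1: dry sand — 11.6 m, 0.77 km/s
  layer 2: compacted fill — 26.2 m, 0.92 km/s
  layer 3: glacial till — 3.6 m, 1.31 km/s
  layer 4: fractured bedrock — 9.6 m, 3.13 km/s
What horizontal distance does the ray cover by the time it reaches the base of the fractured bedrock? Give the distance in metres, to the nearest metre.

20 m

Apply Snell's law at each interface; in layer i the horizontal offset is hᵢ·tan θᵢ.
Layer 1: θ = 10.50°; offset = 11.6·tan 10.50° = 2.150 m.
Layer 2: sin θ = 0.92·sin 10.5°/0.77 = 0.2177, θ = 12.58°; offset = 26.2·tan 12.58° = 5.845 m.
Layer 3: sin θ = 1.31·sin 10.5°/0.77 = 0.3100, θ = 18.06°; offset = 3.6·tan 18.06° = 1.174 m.
Layer 4: sin θ = 3.13·sin 10.5°/0.77 = 0.7408, θ = 47.80°; offset = 9.6·tan 47.80° = 10.586 m.
Σ offsets = 19.755 m.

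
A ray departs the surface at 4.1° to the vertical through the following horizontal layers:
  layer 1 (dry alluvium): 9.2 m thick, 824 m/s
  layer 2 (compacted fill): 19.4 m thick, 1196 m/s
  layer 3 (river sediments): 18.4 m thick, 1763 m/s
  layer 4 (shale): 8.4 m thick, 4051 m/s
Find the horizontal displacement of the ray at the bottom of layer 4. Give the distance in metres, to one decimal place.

8.7 m

p = sin θ₁/V₁ = sin 4.1°/824 = 8.6769e-05 s/m is conserved through the stack.
Layer 1: θ = 4.10°; offset = 9.2·tan 4.10° = 0.659 m.
Layer 2: sin θ = p·1196 = 0.1038 → θ = 5.96°; offset = 19.4·tan 5.96° = 2.024 m.
Layer 3: sin θ = p·1763 = 0.1530 → θ = 8.80°; offset = 18.4·tan 8.80° = 2.848 m.
Layer 4: sin θ = p·4051 = 0.3515 → θ = 20.58°; offset = 8.4·tan 20.58° = 3.154 m.
Summing the layer offsets gives 8.686 m.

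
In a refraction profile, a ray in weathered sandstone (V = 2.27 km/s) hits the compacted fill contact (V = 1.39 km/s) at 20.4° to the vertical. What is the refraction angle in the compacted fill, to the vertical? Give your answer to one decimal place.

12.3°

Snell's law: sin θ₂ = (V₂/V₁)·sin θ₁ = (1.39/2.27)·sin 20.4° = 0.2134.
θ₂ = sin⁻¹(0.2134) = 12.32° (from vertical).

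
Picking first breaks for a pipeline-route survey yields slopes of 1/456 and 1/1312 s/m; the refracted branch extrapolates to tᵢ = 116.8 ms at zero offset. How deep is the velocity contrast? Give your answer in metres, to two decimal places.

28.40 m

h = tᵢ·V₁·V₂ / (2·√(V₂²−V₁²)).
√(V₂²−V₁²) = √(1312² − 456²) = 1230.2 m/s.
h = 0.1168 s × 456 × 1312 / (2 × 1230.2) = 28.40 m.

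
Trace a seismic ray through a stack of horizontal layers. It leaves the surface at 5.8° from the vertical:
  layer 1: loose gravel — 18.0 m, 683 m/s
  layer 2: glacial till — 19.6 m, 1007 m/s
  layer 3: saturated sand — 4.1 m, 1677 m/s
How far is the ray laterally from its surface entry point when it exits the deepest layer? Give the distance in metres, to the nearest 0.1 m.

p = sin θ₁/V₁ = sin 5.8°/683 = 1.4796e-04 s/m is conserved through the stack.
Layer 1: θ = 5.80°; offset = 18.0·tan 5.80° = 1.828 m.
Layer 2: sin θ = p·1007 = 0.1490 → θ = 8.57°; offset = 19.6·tan 8.57° = 2.953 m.
Layer 3: sin θ = p·1677 = 0.2481 → θ = 14.37°; offset = 4.1·tan 14.37° = 1.050 m.
Total horizontal offset = 5.832 m.

5.8 m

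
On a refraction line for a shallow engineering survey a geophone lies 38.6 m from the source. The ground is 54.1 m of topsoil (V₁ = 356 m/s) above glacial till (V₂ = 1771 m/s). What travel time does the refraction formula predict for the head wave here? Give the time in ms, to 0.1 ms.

θ_c = arcsin(V₁/V₂) = arcsin(356/1771) = 11.60°, cos θ_c = 0.9796.
Intercept time tᵢ = 2h cos θ_c / V₁ = 2·54.1·0.9796/356 = 0.29773 s.
t = x/V₂ + tᵢ = 38.6/1771 + 0.29773 = 0.31952 s.

319.5 ms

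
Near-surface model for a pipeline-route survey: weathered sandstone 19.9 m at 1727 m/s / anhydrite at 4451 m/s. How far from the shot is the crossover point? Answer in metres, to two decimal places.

θ_c = arcsin(1727/4451) = 22.83°, so cos θ_c = 0.9217 and tᵢ = 2h cos θ_c/V₁ = 0.0212 s.
At crossover x/V₁ = x/V₂ + tᵢ ⇒ x = tᵢ/(1/V₁ − 1/V₂) = 0.02124/(5.7904e-04 − 2.2467e-04) = 59.94 m.

59.94 m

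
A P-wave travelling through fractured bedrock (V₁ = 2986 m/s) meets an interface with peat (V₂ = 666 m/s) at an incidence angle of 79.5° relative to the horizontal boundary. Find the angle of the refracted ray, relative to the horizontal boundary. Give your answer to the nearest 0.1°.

87.7°

Convert to the normal: θ₁ = 90° − 79.5° = 10.5°.
Snell's law: sin θ₂ = (V₂/V₁)·sin θ₁ = (666/2986)·sin 10.5° = 0.0406.
θ₂ = sin⁻¹(0.0406) = 2.33° (from vertical).
From the interface: 90° − 2.33° = 87.67°.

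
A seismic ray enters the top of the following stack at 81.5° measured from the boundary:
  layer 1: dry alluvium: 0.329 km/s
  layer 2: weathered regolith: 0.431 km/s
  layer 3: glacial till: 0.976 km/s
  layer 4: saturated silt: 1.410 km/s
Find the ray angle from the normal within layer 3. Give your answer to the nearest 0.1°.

From the normal: θ₁ = 90° − 81.5° = 8.5°.
Ray parameter p = sin 8.5° / 0.329 = 4.4927e-01 s/km.
sin θ_3 = p·V_3 = 4.4927e-01 × 0.976 = 0.4385.
θ_3 = arcsin 0.4385 = 26.01°.

26.0°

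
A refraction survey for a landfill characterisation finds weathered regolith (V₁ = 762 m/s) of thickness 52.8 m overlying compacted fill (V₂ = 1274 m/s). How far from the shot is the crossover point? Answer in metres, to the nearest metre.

211 m

θ_c = arcsin(762/1274) = 36.74°, so cos θ_c = 0.8014 and tᵢ = 2h cos θ_c/V₁ = 0.1111 s.
At crossover x/V₁ = x/V₂ + tᵢ ⇒ x = tᵢ/(1/V₁ − 1/V₂) = 0.11106/(1.3123e-03 − 7.8493e-04) = 210.58 m.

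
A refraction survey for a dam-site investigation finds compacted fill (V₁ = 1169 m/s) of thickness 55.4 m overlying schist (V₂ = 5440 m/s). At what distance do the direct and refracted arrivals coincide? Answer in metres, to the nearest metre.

138 m

θ_c = arcsin(1169/5440) = 12.41°, so cos θ_c = 0.9766 and tᵢ = 2h cos θ_c/V₁ = 0.0926 s.
At crossover x/V₁ = x/V₂ + tᵢ ⇒ x = tᵢ/(1/V₁ − 1/V₂) = 0.09257/(8.5543e-04 − 1.8382e-04) = 137.83 m.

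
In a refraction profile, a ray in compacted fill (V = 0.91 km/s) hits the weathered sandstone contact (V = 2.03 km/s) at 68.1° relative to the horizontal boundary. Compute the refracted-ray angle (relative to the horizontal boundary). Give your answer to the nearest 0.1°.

Angle from the normal: 90° − 68.1° = 21.9°.
sin θ₁/V₁ = sin θ₂/V₂ ⇒ sin θ₂ = 2.03·sin 21.9°/0.91 = 2.03·0.3730/0.91 = 0.8320.
θ₂ = arcsin 0.8320 = 56.31° from the normal.
From the interface: 90° − 56.31° = 33.69°.

33.7°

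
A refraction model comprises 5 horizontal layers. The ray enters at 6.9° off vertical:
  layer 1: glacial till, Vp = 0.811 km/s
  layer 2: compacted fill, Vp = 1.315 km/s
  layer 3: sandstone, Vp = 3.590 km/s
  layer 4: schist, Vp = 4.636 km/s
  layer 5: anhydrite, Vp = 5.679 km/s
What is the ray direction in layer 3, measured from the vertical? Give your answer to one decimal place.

32.1°

Ray parameter p = sin 6.9° / 0.811 = 1.4813e-01 s/km.
sin θ_3 = p·V_3 = 1.4813e-01 × 3.590 = 0.5318.
θ_3 = 32.13° from the vertical.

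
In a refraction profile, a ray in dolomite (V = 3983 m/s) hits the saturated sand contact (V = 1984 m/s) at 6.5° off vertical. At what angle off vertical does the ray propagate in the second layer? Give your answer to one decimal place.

sin θ₁/V₁ = sin θ₂/V₂ ⇒ sin θ₂ = 1984·sin 6.5°/3983 = 1984·0.1132/3983 = 0.0564.
θ₂ = sin⁻¹(0.0564) = 3.23° (from vertical).

3.2°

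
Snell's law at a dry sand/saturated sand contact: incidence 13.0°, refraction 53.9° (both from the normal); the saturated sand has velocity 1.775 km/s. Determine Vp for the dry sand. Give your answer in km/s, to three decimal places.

sin 13.0° = 0.2250; sin 53.9° = 0.8080.
V₁ = V₂·(sin θ₁/sin θ₂) = 1.775·(0.2250/0.8080) = 0.494 km/s.

0.494 km/s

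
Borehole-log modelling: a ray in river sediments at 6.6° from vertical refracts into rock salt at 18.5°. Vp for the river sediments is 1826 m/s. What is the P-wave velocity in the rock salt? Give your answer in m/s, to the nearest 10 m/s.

sin 6.6° = 0.1149; sin 18.5° = 0.3173.
V₂ = V₁·(sin θ₂/sin θ₁) = 1826·(0.3173/0.1149) = 5041.00 m/s.

5040 m/s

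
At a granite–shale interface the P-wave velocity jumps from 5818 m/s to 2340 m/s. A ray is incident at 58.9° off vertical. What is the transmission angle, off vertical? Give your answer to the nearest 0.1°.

Snell's law: sin θ₂ = (V₂/V₁)·sin θ₁ = (2340/5818)·sin 58.9° = 0.3444.
θ₂ = sin⁻¹(0.3444) = 20.14° (from vertical).

20.1°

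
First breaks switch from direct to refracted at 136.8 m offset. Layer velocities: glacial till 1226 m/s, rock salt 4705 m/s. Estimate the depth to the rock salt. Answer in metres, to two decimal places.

52.39 m

h = (x_cross/2)·√((V₂−V₁)/(V₂+V₁)).
(V₂−V₁)/(V₂+V₁) = (4705−1226)/(4705+1226) = 0.5866; √ = 0.7659.
h = (136.8/2)·0.7659 = 52.39 m.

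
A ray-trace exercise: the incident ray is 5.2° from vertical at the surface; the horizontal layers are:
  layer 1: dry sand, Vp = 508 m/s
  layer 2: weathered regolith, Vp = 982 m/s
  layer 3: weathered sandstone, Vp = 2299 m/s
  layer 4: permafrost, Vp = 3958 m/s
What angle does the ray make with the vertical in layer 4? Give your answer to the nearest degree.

45°

Ray parameter p = sin 5.2° / 508 = 1.7841e-04 s/m.
sin θ_4 = p·V_4 = 1.7841e-04 × 3958 = 0.7061.
θ_4 = arcsin 0.7061 = 44.92°.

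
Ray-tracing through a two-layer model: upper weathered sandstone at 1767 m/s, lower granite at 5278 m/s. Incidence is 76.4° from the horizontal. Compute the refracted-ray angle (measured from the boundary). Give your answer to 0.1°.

45.4°

Convert to the normal: θ₁ = 90° − 76.4° = 13.6°.
sin θ₁/V₁ = sin θ₂/V₂ ⇒ sin θ₂ = 5278·sin 13.6°/1767 = 5278·0.2351/1767 = 0.7024.
θ₂ = arcsin 0.7024 = 44.62° from the normal.
From the interface: 90° − 44.62° = 45.38°.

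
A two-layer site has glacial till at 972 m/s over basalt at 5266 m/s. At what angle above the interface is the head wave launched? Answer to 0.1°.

79.4°

At critical incidence the refracted ray runs along the interface (θ₂ = 90°), so sin θ_c = V₁/V₂.
θ_c = arcsin(972/5266) = arcsin 0.1846 = 10.64°.
Measured from the interface: 90° − 10.64° = 79.36°.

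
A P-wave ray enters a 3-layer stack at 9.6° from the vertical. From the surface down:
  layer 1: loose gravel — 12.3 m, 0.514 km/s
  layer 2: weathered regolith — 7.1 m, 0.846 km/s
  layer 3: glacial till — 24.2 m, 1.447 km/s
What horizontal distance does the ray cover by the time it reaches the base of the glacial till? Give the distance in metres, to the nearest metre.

17 m

Apply Snell's law at each interface; in layer i the horizontal offset is hᵢ·tan θᵢ.
Layer 1: θ = 9.60°; offset = 12.3·tan 9.60° = 2.080 m.
Layer 2: sin θ = 0.846·sin 9.6°/0.514 = 0.2745, θ = 15.93°; offset = 7.1·tan 15.93° = 2.027 m.
Layer 3: sin θ = 1.447·sin 9.6°/0.514 = 0.4695, θ = 28.00°; offset = 24.2·tan 28.00° = 12.868 m.
Summing the layer offsets gives 16.975 m.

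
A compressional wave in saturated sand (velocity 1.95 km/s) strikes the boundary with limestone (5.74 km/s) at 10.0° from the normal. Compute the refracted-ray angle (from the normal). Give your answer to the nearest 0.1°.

Snell's law: sin θ₂ = (V₂/V₁)·sin θ₁ = (5.74/1.95)·sin 10.0° = 0.5111.
θ₂ = sin⁻¹(0.5111) = 30.74° (from vertical).

30.7°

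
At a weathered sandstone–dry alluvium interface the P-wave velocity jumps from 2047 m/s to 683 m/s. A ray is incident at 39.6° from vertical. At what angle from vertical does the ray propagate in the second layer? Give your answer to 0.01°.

12.28°

Snell's law: sin θ₂ = (V₂/V₁)·sin θ₁ = (683/2047)·sin 39.6° = 0.2127.
θ₂ = arcsin 0.2127 = 12.28° from the normal.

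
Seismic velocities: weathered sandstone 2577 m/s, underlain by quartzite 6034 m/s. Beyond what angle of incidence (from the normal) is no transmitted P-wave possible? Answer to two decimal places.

Critical incidence: sin θ_c = V₁/V₂ = 2577/6034 = 0.4271.
θ_c = arcsin 0.4271 = 25.28°.

25.28°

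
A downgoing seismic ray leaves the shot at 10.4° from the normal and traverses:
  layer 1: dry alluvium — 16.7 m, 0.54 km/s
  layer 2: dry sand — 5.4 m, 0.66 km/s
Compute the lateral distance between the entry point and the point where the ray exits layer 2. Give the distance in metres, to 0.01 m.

p = sin θ₁/V₁ = sin 10.4°/0.54 = 3.3429e-01 s/km is conserved through the stack.
Layer 1: θ = 10.40°; offset = 16.7·tan 10.40° = 3.0650 m.
Layer 2: sin θ = p·0.66 = 0.2206 → θ = 12.75°; offset = 5.4·tan 12.75° = 1.2215 m.
Σ offsets = 4.2866 m.

4.29 m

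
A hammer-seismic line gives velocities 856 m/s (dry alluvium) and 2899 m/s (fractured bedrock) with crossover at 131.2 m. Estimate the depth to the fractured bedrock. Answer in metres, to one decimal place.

48.4 m

h = (x_cross/2)·√((V₂−V₁)/(V₂+V₁)).
(V₂−V₁)/(V₂+V₁) = (2899−856)/(2899+856) = 0.5441; √ = 0.7376.
h = (131.2/2)·0.7376 = 48.39 m.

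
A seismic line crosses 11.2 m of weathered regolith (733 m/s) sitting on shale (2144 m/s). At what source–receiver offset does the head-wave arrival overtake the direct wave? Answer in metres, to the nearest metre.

32 m

θ_c = arcsin(733/2144) = 19.99°, so cos θ_c = 0.9397 and tᵢ = 2h cos θ_c/V₁ = 0.0287 s.
At crossover x/V₁ = x/V₂ + tᵢ ⇒ x = tᵢ/(1/V₁ − 1/V₂) = 0.02872/(1.3643e-03 − 4.6642e-04) = 31.99 m.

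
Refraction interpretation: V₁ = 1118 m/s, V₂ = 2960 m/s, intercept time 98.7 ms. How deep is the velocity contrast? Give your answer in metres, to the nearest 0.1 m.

59.6 m

h = tᵢ·V₁·V₂ / (2·√(V₂²−V₁²)).
√(V₂²−V₁²) = √(2960² − 1118²) = 2740.7 m/s.
h = 0.0987 s × 1118 × 2960 / (2 × 2740.7) = 59.59 m.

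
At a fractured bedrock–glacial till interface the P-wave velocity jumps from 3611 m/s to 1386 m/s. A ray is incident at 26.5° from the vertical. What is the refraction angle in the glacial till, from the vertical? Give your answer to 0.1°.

Snell's law: sin θ₂ = (V₂/V₁)·sin θ₁ = (1386/3611)·sin 26.5° = 0.1713.
θ₂ = arcsin 0.1713 = 9.86° from the normal.

9.9°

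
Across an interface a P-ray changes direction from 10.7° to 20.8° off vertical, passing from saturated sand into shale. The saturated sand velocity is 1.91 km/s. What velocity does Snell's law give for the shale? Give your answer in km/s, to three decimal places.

3.653 km/s

sin 10.7° = 0.1857; sin 20.8° = 0.3551.
V₂ = V₁·(sin θ₂/sin θ₁) = 1.91·(0.3551/0.1857) = 3.653 km/s.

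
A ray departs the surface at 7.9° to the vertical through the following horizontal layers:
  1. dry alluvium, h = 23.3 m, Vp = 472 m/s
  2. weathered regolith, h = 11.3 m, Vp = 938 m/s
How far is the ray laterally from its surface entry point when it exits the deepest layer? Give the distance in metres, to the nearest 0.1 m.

Apply Snell's law at each interface; in layer i the horizontal offset is hᵢ·tan θᵢ.
Layer 1: θ = 7.90°; offset = 23.3·tan 7.90° = 3.233 m.
Layer 2: sin θ = 938·sin 7.9°/472 = 0.2731, θ = 15.85°; offset = 11.3·tan 15.85° = 3.209 m.
Total horizontal offset = 6.442 m.

6.4 m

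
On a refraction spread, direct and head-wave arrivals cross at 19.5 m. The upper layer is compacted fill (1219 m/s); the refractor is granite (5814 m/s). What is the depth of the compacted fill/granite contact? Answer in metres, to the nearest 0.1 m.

7.9 m

x_cross = 2h·√((V₂+V₁)/(V₂−V₁)) → h = x_cross / (2·√((V₂+V₁)/(V₂−V₁))).
√((V₂+V₁)/(V₂−V₁)) = √((5814+1219)/(5814−1219)) = 1.2372.
h = 19.5 / (2·1.2372) = 7.88 m.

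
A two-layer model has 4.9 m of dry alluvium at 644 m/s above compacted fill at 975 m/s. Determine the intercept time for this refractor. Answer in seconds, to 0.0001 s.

tᵢ = 2h·√(V₂²−V₁²)/(V₁V₂).
√(V₂²−V₁²) = √(975²−644²) = 732.0 m/s.
tᵢ = 2·4.9·732.0/(644·975) = 0.01143 s.

0.0114 s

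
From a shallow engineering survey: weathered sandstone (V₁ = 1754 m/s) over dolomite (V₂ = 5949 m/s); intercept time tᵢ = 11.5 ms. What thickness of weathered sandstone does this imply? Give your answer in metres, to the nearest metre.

θ_c = arcsin(1754/5949) = 17.15°; cos θ_c = 0.9555.
tᵢ = 2h cos θ_c/V₁ ⇒ h = tᵢ·V₁/(2 cos θ_c) = 0.0115·1754/(2·0.9555) = 10.55 m.

11 m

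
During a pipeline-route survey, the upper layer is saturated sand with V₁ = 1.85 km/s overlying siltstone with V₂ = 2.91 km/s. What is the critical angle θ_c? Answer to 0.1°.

39.5°

Critical incidence: sin θ_c = V₁/V₂ = 1.85/2.91 = 0.6357.
θ_c = arcsin 0.6357 = 39.47°.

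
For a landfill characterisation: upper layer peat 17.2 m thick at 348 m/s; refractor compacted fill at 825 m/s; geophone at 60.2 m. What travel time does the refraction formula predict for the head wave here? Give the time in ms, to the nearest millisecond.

163 ms

t = x/V₂ + 2h·√(V₂²−V₁²)/(V₁V₂).
√(V₂²−V₁²) = √(825²−348²) = 748.0 m/s; delay term = 2·17.2·748.0/(348·825) = 0.08963 s.
t = 60.2/825 + 0.08963 = 0.16260 s.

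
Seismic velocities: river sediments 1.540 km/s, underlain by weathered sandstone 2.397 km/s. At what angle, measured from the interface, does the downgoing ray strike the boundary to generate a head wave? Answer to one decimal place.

At critical incidence the refracted ray runs along the interface (θ₂ = 90°), so sin θ_c = V₁/V₂.
θ_c = arcsin(1.540/2.397) = arcsin 0.6425 = 39.98°.
Measured from the interface: 90° − 39.98° = 50.02°.

50.0°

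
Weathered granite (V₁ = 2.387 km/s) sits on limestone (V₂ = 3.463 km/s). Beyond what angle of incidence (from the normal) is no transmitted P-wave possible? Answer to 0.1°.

43.6°

At critical incidence the refracted ray runs along the interface (θ₂ = 90°), so sin θ_c = V₁/V₂.
θ_c = arcsin(2.387/3.463) = arcsin 0.6893 = 43.57°.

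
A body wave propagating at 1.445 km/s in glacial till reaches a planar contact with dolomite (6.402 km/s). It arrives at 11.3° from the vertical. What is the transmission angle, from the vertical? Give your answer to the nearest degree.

sin θ₁/V₁ = sin θ₂/V₂ ⇒ sin θ₂ = 6.402·sin 11.3°/1.445 = 6.402·0.1959/1.445 = 0.8681.
θ₂ = sin⁻¹(0.8681) = 60.24° (from vertical).

60°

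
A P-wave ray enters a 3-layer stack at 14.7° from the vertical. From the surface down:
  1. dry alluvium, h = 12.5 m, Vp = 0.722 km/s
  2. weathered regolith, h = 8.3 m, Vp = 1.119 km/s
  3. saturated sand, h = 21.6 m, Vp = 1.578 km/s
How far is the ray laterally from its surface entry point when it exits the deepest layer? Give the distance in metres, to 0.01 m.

21.23 m

Apply Snell's law at each interface; in layer i the horizontal offset is hᵢ·tan θᵢ.
Layer 1: θ = 14.70°; offset = 12.5·tan 14.70° = 3.2793 m.
Layer 2: sin θ = 1.119·sin 14.7°/0.722 = 0.3933, θ = 23.16°; offset = 8.3·tan 23.16° = 3.5504 m.
Layer 3: sin θ = 1.578·sin 14.7°/0.722 = 0.5546, θ = 33.68°; offset = 21.6·tan 33.68° = 14.3967 m.
Σ offsets = 21.2264 m.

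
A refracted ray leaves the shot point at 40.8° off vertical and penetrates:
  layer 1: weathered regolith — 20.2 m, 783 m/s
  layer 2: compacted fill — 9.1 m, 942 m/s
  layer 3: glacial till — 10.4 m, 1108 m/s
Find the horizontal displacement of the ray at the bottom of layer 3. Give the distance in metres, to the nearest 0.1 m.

Apply Snell's law at each interface; in layer i the horizontal offset is hᵢ·tan θᵢ.
Layer 1: θ = 40.80°; offset = 20.2·tan 40.80° = 17.436 m.
Layer 2: sin θ = 942·sin 40.8°/783 = 0.7861, θ = 51.82°; offset = 9.1·tan 51.82° = 11.574 m.
Layer 3: sin θ = 1108·sin 40.8°/783 = 0.9246, θ = 67.61°; offset = 10.4·tan 67.61° = 25.249 m.
Summing the layer offsets gives 54.259 m.

54.3 m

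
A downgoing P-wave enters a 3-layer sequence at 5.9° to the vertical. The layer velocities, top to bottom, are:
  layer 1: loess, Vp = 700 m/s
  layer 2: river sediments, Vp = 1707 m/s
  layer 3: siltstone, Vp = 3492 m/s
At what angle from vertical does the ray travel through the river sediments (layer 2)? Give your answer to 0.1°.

14.5°

Snell's law across each interface conserves sin θ / V, so sin θ_2 = V_2·sin θ₁/V₁.
sin θ_2 = 1707 × sin 5.9° / 700 = 0.2507.
θ_2 = 14.52° from the vertical.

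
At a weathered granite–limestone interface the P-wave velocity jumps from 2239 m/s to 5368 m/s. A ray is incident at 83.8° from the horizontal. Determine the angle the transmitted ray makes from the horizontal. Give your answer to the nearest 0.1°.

75.0°

Convert to the normal: θ₁ = 90° − 83.8° = 6.2°.
Snell's law: sin θ₂ = (V₂/V₁)·sin θ₁ = (5368/2239)·sin 6.2° = 0.2589.
θ₂ = sin⁻¹(0.2589) = 15.01° (from vertical).
From the interface: 90° − 15.01° = 74.99°.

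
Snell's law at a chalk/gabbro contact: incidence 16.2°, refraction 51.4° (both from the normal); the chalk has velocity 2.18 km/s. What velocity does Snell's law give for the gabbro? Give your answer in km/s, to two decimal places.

Snell's law: sin 16.2°/V₁ = sin 51.4°/V₂.
V₂ = V₁·sin 51.4°/sin 16.2° = 2.18 × 2.8012 = 6.11 km/s.

6.11 km/s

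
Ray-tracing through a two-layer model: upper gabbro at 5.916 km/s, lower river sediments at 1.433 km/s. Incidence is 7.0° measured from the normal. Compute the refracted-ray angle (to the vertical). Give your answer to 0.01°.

1.69°

Snell's law: sin θ₂ = (V₂/V₁)·sin θ₁ = (1.433/5.916)·sin 7.0° = 0.0295.
θ₂ = arcsin 0.0295 = 1.69° from the normal.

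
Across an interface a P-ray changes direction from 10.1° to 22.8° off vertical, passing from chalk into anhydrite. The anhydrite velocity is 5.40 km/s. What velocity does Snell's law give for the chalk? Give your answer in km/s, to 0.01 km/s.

Snell's law: sin 10.1°/V₁ = sin 22.8°/V₂.
V₁ = V₂·sin 10.1°/sin 22.8° = 5.40 × 0.4525 = 2.44 km/s.

2.44 km/s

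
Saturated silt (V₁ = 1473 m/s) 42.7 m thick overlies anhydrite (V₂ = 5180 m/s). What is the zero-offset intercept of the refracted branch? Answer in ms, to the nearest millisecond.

56 ms

θ_c = arcsin(V₁/V₂) = arcsin(1473/5180) = 16.52°; cos θ_c = 0.9587.
tᵢ = 2h·cos θ_c / V₁ = 2·42.7·0.9587 / 1473 = 0.05558 s.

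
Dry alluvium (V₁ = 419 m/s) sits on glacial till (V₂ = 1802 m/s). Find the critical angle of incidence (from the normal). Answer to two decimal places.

13.45°

At critical incidence the refracted ray runs along the interface (θ₂ = 90°), so sin θ_c = V₁/V₂.
θ_c = arcsin(419/1802) = arcsin 0.2325 = 13.45°.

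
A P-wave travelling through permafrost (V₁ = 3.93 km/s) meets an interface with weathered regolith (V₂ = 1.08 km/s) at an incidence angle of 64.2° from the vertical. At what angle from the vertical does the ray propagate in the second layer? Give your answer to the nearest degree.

sin θ₁/V₁ = sin θ₂/V₂ ⇒ sin θ₂ = 1.08·sin 64.2°/3.93 = 1.08·0.9003/3.93 = 0.2474.
θ₂ = sin⁻¹(0.2474) = 14.32° (from vertical).

14°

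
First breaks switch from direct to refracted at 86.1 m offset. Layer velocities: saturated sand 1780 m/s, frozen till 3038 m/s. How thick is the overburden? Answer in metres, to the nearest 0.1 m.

22.0 m

x_cross = 2h·√((V₂+V₁)/(V₂−V₁)) → h = x_cross / (2·√((V₂+V₁)/(V₂−V₁))).
√((V₂+V₁)/(V₂−V₁)) = √((3038+1780)/(3038−1780)) = 1.9570.
h = 86.1 / (2·1.9570) = 22.00 m.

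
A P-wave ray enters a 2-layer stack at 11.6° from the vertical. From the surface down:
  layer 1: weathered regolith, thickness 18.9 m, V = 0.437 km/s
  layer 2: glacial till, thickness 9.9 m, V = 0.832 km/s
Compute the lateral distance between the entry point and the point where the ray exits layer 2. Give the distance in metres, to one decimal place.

p = sin θ₁/V₁ = sin 11.6°/0.437 = 4.6013e-01 s/km is conserved through the stack.
Layer 1: θ = 11.60°; offset = 18.9·tan 11.60° = 3.880 m.
Layer 2: sin θ = p·0.832 = 0.3828 → θ = 22.51°; offset = 9.9·tan 22.51° = 4.103 m.
Total horizontal offset = 7.982 m.

8.0 m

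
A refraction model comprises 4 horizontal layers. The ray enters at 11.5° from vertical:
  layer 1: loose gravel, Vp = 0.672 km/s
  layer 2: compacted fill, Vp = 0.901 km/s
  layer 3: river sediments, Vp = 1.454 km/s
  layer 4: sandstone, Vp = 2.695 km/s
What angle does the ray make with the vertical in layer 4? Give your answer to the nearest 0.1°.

53.1°

Snell's law across each interface conserves sin θ / V, so sin θ_4 = V_4·sin θ₁/V₁.
sin θ_4 = 2.695 × sin 11.5° / 0.672 = 0.7995.
θ_4 = 53.09° from the vertical.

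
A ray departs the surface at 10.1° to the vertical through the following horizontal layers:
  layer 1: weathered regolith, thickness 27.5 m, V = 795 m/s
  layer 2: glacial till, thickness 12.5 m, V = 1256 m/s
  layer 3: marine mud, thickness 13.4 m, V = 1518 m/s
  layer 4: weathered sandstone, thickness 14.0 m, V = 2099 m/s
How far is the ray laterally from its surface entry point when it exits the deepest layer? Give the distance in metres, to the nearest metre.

Ray parameter p = sin 10.1° / 795 m/s = 2.2059e-04 s/m.
Layer 1: θ = 10.10°; offset = 27.5·tan 10.10° = 4.898 m.
Layer 2: sin θ = p·1256 = 0.2771 → θ = 16.08°; offset = 12.5·tan 16.08° = 3.604 m.
Layer 3: sin θ = p·1518 = 0.3349 → θ = 19.56°; offset = 13.4·tan 19.56° = 4.762 m.
Layer 4: sin θ = p·2099 = 0.4630 → θ = 27.58°; offset = 14.0·tan 27.58° = 7.313 m.
Σ offsets = 20.578 m.

21 m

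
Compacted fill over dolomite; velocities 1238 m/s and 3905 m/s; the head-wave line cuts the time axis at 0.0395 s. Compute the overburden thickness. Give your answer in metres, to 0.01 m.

θ_c = arcsin(1238/3905) = 18.48°; cos θ_c = 0.9484.
tᵢ = 2h cos θ_c/V₁ ⇒ h = tᵢ·V₁/(2 cos θ_c) = 0.0395·1238/(2·0.9484) = 25.78 m.

25.78 m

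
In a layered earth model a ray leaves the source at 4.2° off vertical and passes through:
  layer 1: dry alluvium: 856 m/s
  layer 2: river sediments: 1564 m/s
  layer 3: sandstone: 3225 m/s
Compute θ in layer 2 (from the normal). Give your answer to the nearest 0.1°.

Ray parameter p = sin 4.2° / 856 = 8.5559e-05 s/m.
sin θ_2 = p·V_2 = 8.5559e-05 × 1564 = 0.1338.
θ_2 = arcsin 0.1338 = 7.69°.

7.7°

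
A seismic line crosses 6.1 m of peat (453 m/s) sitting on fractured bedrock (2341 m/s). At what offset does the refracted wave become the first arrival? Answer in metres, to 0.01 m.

14.84 m

x_cross = 2h·√((V₂+V₁)/(V₂−V₁)).
(V₂+V₁)/(V₂−V₁) = (2341+453)/(2341−453) = 1.4799; √ = 1.2165.
x_cross = 2·6.1·1.2165 = 14.84 m.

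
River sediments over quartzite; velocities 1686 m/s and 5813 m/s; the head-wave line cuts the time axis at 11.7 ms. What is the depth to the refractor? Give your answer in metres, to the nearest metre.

h = tᵢ·V₁·V₂ / (2·√(V₂²−V₁²)).
√(V₂²−V₁²) = √(5813² − 1686²) = 5563.1 m/s.
h = 0.0117 s × 1686 × 5813 / (2 × 5563.1) = 10.31 m.

10 m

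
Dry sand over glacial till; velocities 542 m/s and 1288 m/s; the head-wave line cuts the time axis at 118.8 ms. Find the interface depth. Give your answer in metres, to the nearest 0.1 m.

θ_c = arcsin(542/1288) = 24.89°; cos θ_c = 0.9071.
tᵢ = 2h cos θ_c/V₁ ⇒ h = tᵢ·V₁/(2 cos θ_c) = 0.1188·542/(2·0.9071) = 35.49 m.

35.5 m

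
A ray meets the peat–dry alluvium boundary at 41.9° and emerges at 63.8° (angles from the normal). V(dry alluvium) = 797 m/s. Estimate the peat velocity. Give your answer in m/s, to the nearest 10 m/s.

sin 41.9° = 0.6678; sin 63.8° = 0.8973.
V₁ = V₂·(sin θ₁/sin θ₂) = 797·(0.6678/0.8973) = 593.21 m/s.

590 m/s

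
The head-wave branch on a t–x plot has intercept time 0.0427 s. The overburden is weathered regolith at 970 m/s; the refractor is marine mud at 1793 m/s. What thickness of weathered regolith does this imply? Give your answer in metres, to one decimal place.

24.6 m

θ_c = arcsin(970/1793) = 32.75°; cos θ_c = 0.8410.
tᵢ = 2h cos θ_c/V₁ ⇒ h = tᵢ·V₁/(2 cos θ_c) = 0.0427·970/(2·0.8410) = 24.62 m.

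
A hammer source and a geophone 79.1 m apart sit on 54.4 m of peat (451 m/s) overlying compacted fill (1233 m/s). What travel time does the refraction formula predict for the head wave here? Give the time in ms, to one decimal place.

288.7 ms

t = x/V₂ + 2h·√(V₂²−V₁²)/(V₁V₂).
√(V₂²−V₁²) = √(1233²−451²) = 1147.6 m/s; delay term = 2·54.4·1147.6/(451·1233) = 0.22452 s.
t = 79.1/1233 + 0.22452 = 0.28868 s.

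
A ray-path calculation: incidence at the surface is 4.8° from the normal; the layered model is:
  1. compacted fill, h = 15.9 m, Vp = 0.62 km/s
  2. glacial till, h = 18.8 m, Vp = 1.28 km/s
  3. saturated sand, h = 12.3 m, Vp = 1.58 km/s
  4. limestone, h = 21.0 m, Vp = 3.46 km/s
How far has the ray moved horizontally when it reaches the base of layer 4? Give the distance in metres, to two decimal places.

Ray parameter p = sin 4.8° / 0.62 km/s = 1.3496e-01 s/km.
Layer 1: θ = 4.80°; offset = 15.9·tan 4.80° = 1.3352 m.
Layer 2: sin θ = p·1.28 = 0.1728 → θ = 9.95°; offset = 18.8·tan 9.95° = 3.2974 m.
Layer 3: sin θ = p·1.58 = 0.2132 → θ = 12.31°; offset = 12.3·tan 12.31° = 2.6846 m.
Layer 4: sin θ = p·3.46 = 0.4670 → θ = 27.84°; offset = 21.0·tan 27.84° = 11.0899 m.
Summing the layer offsets gives 18.4071 m.

18.41 m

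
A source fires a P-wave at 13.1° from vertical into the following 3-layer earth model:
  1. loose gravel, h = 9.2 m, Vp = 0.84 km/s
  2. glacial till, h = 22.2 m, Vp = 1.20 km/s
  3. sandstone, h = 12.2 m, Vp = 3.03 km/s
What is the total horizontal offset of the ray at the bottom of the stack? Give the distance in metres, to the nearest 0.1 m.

Ray parameter p = sin 13.1° / 0.84 km/s = 2.6982e-01 s/km.
Layer 1: θ = 13.10°; offset = 9.2·tan 13.10° = 2.141 m.
Layer 2: sin θ = p·1.20 = 0.3238 → θ = 18.89°; offset = 22.2·tan 18.89° = 7.597 m.
Layer 3: sin θ = p·3.03 = 0.8176 → θ = 54.84°; offset = 12.2·tan 54.84° = 17.321 m.
Σ offsets = 27.060 m.

27.1 m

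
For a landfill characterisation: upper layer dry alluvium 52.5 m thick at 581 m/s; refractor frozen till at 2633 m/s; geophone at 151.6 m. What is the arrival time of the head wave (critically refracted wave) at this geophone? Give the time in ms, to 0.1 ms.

t = x/V₂ + 2h·√(V₂²−V₁²)/(V₁V₂).
√(V₂²−V₁²) = √(2633²−581²) = 2568.1 m/s; delay term = 2·52.5·2568.1/(581·2633) = 0.17627 s.
t = 151.6/2633 + 0.17627 = 0.23385 s.

233.8 ms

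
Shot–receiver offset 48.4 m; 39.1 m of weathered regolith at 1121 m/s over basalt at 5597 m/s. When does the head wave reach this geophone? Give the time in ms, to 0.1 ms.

77.0 ms

t = x/V₂ + 2h·√(V₂²−V₁²)/(V₁V₂).
√(V₂²−V₁²) = √(5597²−1121²) = 5483.6 m/s; delay term = 2·39.1·5483.6/(1121·5597) = 0.06835 s.
t = 48.4/5597 + 0.06835 = 0.07699 s.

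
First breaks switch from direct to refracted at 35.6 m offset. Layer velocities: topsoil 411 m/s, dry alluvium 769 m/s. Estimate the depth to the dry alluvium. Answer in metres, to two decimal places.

x_cross = 2h·√((V₂+V₁)/(V₂−V₁)) → h = x_cross / (2·√((V₂+V₁)/(V₂−V₁))).
√((V₂+V₁)/(V₂−V₁)) = √((769+411)/(769−411)) = 1.8155.
h = 35.6 / (2·1.8155) = 9.80 m.

9.80 m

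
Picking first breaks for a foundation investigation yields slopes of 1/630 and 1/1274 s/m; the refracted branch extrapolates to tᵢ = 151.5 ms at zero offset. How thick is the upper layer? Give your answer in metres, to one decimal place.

h = tᵢ·V₁·V₂ / (2·√(V₂²−V₁²)).
√(V₂²−V₁²) = √(1274² − 630²) = 1107.3 m/s.
h = 0.1515 s × 630 × 1274 / (2 × 1107.3) = 54.91 m.

54.9 m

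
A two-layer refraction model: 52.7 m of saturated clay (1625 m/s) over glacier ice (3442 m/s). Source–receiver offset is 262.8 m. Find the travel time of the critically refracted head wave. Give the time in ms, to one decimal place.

t = x/V₂ + 2h·√(V₂²−V₁²)/(V₁V₂).
√(V₂²−V₁²) = √(3442²−1625²) = 3034.3 m/s; delay term = 2·52.7·3034.3/(1625·3442) = 0.05718 s.
t = 262.8/3442 + 0.05718 = 0.13353 s.

133.5 ms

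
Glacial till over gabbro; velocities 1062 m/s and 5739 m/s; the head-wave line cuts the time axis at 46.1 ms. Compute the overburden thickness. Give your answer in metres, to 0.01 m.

θ_c = arcsin(1062/5739) = 10.66°; cos θ_c = 0.9827.
tᵢ = 2h cos θ_c/V₁ ⇒ h = tᵢ·V₁/(2 cos θ_c) = 0.0461·1062/(2·0.9827) = 24.91 m.

24.91 m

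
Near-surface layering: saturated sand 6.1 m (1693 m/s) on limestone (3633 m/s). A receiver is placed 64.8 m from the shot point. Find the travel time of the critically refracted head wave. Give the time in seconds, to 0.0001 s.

t = x/V₂ + 2h·√(V₂²−V₁²)/(V₁V₂).
√(V₂²−V₁²) = √(3633²−1693²) = 3214.4 m/s; delay term = 2·6.1·3214.4/(1693·3633) = 0.00638 s.
t = 64.8/3633 + 0.00638 = 0.02421 s.

0.0242 s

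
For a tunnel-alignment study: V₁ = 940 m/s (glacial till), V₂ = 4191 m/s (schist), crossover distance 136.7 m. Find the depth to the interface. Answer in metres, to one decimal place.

h = (x_cross/2)·√((V₂−V₁)/(V₂+V₁)).
(V₂−V₁)/(V₂+V₁) = (4191−940)/(4191+940) = 0.6336; √ = 0.7960.
h = (136.7/2)·0.7960 = 54.41 m.

54.4 m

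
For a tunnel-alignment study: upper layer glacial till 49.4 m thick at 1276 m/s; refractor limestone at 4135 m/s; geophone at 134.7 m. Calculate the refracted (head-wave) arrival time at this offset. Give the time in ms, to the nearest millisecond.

θ_c = arcsin(V₁/V₂) = arcsin(1276/4135) = 17.97°, cos θ_c = 0.9512.
Intercept time tᵢ = 2h cos θ_c / V₁ = 2·49.4·0.9512/1276 = 0.07365 s.
t = x/V₂ + tᵢ = 134.7/4135 + 0.07365 = 0.10623 s.

106 ms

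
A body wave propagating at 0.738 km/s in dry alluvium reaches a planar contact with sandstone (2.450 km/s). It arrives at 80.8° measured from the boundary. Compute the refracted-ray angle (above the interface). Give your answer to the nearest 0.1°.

Angle from the normal: 90° − 80.8° = 9.2°.
Snell's law: sin θ₂ = (V₂/V₁)·sin θ₁ = (2.450/0.738)·sin 9.2° = 0.5308.
θ₂ = sin⁻¹(0.5308) = 32.06° (from vertical).
From the interface: 90° − 32.06° = 57.94°.

57.9°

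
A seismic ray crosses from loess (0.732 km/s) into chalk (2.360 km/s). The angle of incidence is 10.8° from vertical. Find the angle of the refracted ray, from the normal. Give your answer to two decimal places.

37.17°

sin θ₁/V₁ = sin θ₂/V₂ ⇒ sin θ₂ = 2.360·sin 10.8°/0.732 = 2.360·0.1874/0.732 = 0.6041.
θ₂ = arcsin 0.6041 = 37.17° from the normal.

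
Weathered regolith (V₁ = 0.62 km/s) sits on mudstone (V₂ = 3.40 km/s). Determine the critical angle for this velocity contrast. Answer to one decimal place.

10.5°

Critical incidence: sin θ_c = V₁/V₂ = 0.62/3.40 = 0.1824.
θ_c = arcsin 0.1824 = 10.51°.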